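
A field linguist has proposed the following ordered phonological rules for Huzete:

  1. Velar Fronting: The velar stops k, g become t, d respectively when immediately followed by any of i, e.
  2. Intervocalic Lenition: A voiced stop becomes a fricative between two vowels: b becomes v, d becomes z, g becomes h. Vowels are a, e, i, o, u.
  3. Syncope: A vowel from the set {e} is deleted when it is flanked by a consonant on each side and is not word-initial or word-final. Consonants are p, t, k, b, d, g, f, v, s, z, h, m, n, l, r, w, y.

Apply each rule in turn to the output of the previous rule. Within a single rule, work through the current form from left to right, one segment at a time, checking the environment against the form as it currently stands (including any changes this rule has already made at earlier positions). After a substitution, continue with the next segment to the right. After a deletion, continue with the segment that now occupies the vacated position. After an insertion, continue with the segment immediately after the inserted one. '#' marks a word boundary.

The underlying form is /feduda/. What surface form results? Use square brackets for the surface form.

[fzuza]

1 Velar Fronting: no change — [feduda]
2 Intervocalic Lenition: [feduda] → [fezuza]
3 Syncope: [fezuza] → [fzuza]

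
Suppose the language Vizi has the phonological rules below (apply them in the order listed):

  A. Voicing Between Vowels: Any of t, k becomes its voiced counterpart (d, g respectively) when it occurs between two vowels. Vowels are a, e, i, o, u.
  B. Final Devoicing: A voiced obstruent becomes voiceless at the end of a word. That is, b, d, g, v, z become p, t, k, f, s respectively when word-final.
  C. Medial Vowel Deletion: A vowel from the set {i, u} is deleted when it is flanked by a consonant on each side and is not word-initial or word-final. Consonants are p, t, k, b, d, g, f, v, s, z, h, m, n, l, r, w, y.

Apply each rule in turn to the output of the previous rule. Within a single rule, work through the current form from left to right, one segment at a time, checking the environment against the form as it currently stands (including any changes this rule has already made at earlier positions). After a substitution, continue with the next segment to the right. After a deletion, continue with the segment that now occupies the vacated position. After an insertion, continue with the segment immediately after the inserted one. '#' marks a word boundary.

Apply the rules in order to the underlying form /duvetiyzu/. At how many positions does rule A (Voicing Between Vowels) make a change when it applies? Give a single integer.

A Voicing Between Vowels: [duvetiyzu] → [duvediyzu]
B Final Devoicing: no change — [duvediyzu]
C Medial Vowel Deletion: [duvediyzu] → [dvedyzu]
Rule A changed 1 position(s).

1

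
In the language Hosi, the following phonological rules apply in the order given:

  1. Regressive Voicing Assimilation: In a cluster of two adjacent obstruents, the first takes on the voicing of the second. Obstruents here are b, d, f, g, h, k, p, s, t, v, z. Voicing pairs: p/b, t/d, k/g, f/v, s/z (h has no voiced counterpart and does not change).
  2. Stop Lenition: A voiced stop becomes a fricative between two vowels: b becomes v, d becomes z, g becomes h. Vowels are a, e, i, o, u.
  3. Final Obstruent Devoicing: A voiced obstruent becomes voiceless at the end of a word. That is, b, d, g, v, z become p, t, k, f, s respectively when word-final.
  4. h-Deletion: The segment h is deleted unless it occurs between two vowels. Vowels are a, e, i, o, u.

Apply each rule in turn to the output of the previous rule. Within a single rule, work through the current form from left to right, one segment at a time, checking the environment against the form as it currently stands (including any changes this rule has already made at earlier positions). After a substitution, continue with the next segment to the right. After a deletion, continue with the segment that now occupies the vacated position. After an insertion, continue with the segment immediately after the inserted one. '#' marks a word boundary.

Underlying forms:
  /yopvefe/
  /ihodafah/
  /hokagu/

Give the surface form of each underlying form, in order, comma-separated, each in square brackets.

[yobvefe], [ihozafa], [okahu]

/yopvefe/:
  1 Regressive Voicing Assimilation: [yopvefe] → [yobvefe]
  2 Stop Lenition: no change — [yobvefe]
  3 Final Obstruent Devoicing: no change — [yobvefe]
  4 h-Deletion: no change — [yobvefe]
/ihodafah/:
  1 Regressive Voicing Assimilation: no change — [ihodafah]
  2 Stop Lenition: [ihodafah] → [ihozafah]
  3 Final Obstruent Devoicing: no change — [ihozafah]
  4 h-Deletion: [ihozafah] → [ihozafa]
/hokagu/:
  1 Regressive Voicing Assimilation: no change — [hokagu]
  2 Stop Lenition: [hokagu] → [hokahu]
  3 Final Obstruent Devoicing: no change — [hokahu]
  4 h-Deletion: [hokahu] → [okahu]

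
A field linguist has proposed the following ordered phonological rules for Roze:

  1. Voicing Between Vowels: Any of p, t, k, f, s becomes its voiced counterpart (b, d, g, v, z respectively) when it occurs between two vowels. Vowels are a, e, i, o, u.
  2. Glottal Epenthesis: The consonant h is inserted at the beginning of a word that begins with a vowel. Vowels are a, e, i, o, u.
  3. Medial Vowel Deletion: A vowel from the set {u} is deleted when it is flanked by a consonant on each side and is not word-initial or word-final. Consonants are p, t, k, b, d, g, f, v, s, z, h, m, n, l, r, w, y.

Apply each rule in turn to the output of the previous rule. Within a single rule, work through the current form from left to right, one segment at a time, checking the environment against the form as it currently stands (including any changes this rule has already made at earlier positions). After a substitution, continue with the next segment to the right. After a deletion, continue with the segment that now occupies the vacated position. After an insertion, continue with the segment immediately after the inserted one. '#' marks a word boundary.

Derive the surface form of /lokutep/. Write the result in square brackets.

1 Voicing Between Vowels: [lokutep] → [logudep]
2 Glottal Epenthesis: no change — [logudep]
3 Medial Vowel Deletion: [logudep] → [logdep]

[logdep]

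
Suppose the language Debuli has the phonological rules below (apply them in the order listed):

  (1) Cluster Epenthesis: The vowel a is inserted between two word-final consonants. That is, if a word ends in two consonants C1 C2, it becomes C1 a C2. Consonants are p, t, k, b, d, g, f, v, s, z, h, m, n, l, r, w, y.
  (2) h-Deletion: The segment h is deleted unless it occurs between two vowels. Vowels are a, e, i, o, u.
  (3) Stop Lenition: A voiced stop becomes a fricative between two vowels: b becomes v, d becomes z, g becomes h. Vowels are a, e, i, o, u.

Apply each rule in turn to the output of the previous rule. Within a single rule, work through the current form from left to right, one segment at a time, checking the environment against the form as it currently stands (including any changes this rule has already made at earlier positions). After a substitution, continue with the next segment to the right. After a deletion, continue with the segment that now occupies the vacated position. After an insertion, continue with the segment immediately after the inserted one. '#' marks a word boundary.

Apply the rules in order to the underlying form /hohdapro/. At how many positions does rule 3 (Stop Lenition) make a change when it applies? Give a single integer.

(1) Cluster Epenthesis: no change — [hohdapro]
(2) h-Deletion: [hohdapro] → [odapro]
(3) Stop Lenition: [odapro] → [ozapro]
Rule 3 changed 1 position(s).

1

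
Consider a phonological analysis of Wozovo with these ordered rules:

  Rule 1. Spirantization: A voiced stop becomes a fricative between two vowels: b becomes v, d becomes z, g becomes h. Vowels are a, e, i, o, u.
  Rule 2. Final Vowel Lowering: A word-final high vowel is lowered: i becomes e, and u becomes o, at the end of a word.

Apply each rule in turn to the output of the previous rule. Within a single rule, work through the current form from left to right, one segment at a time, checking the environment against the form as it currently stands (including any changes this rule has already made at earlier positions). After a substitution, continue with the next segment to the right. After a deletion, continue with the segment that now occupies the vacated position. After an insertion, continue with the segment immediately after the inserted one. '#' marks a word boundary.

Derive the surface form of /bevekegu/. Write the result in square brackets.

Rule 1 Spirantization: [bevekegu] → [bevekehu]
Rule 2 Final Vowel Lowering: [bevekehu] → [bevekeho]

[bevekeho]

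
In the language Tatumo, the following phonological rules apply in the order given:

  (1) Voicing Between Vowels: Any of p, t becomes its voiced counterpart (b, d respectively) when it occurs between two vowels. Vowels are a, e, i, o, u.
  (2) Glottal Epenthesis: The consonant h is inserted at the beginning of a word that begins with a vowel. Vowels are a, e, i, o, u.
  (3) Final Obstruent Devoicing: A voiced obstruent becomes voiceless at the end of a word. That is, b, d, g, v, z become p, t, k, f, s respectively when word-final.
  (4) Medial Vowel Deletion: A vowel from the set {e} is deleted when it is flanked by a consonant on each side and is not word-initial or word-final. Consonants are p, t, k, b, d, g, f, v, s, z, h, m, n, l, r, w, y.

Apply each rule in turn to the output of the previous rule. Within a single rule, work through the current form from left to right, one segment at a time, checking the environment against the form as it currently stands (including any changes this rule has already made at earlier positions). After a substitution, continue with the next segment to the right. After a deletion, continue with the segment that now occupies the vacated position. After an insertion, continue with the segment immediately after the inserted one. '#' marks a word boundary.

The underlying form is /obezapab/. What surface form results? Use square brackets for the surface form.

[hobzabap]

(1) Voicing Between Vowels: [obezapab] → [obezabab]
(2) Glottal Epenthesis: [obezabab] → [hobezabab]
(3) Final Obstruent Devoicing: [hobezabab] → [hobezabap]
(4) Medial Vowel Deletion: [hobezabap] → [hobzabap]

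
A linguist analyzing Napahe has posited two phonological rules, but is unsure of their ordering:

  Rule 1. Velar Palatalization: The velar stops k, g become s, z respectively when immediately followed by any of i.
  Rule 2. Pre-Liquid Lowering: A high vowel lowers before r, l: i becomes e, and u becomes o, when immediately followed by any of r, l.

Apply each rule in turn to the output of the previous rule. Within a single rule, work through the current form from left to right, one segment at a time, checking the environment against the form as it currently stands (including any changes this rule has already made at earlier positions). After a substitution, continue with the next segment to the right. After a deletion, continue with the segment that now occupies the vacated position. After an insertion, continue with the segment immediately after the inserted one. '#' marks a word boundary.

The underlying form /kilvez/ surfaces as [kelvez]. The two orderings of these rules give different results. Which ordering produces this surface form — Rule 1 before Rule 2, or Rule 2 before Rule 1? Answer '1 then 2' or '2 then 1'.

2 then 1

Order 1 then 2:
  1 Velar Palatalization: [kilvez] → [silvez]
  2 Pre-Liquid Lowering: [silvez] → [selvez]
  result: [selvez]
Order 2 then 1:
  2 Pre-Liquid Lowering: [kilvez] → [kelvez]
  1 Velar Palatalization: no change — [kelvez]
  result: [kelvez]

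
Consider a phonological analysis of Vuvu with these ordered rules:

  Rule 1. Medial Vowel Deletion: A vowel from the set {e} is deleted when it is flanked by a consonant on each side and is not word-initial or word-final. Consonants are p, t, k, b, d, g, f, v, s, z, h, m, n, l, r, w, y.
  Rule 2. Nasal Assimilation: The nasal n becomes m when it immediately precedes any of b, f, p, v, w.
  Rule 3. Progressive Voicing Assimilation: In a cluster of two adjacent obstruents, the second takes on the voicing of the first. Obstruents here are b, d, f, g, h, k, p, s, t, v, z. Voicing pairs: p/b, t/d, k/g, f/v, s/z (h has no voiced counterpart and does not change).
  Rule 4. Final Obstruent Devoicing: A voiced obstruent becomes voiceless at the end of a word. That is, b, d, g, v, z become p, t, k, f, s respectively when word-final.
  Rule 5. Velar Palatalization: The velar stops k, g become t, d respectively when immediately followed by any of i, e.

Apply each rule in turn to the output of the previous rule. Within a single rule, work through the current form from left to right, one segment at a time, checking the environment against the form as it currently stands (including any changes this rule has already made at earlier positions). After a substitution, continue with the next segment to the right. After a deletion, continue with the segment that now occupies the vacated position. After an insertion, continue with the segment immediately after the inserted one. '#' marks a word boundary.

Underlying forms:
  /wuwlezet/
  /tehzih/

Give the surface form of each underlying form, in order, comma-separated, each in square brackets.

[wuwlzt], [thsih]

/wuwlezet/:
  Rule 1 Medial Vowel Deletion: [wuwlezet] → [wuwlzt]
  Rule 2 Nasal Assimilation: no change — [wuwlzt]
  Rule 3 Progressive Voicing Assimilation: [wuwlzt] → [wuwlzd]
  Rule 4 Final Obstruent Devoicing: [wuwlzd] → [wuwlzt]
  Rule 5 Velar Palatalization: no change — [wuwlzt]
/tehzih/:
  Rule 1 Medial Vowel Deletion: [tehzih] → [thzih]
  Rule 2 Nasal Assimilation: no change — [thzih]
  Rule 3 Progressive Voicing Assimilation: [thzih] → [thsih]
  Rule 4 Final Obstruent Devoicing: no change — [thsih]
  Rule 5 Velar Palatalization: no change — [thsih]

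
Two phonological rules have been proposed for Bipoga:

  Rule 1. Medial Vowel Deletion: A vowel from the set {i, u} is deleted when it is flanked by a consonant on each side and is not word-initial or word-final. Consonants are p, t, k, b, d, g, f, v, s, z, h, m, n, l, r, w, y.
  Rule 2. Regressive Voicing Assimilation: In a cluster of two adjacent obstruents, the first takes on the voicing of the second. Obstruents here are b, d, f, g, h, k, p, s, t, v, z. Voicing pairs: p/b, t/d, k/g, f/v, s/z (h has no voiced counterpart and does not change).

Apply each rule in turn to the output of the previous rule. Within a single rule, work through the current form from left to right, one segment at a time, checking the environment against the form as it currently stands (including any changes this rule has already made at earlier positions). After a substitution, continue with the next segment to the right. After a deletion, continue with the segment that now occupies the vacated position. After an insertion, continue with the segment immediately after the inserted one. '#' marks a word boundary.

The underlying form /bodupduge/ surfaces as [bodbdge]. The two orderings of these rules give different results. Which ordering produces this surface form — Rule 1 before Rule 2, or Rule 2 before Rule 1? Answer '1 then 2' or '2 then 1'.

Order 1 then 2:
  1 Medial Vowel Deletion: [bodupduge] → [bodpdge]
  2 Regressive Voicing Assimilation: [bodpdge] → [botbdge]
  result: [botbdge]
Order 2 then 1:
  2 Regressive Voicing Assimilation: [bodupduge] → [bodubduge]
  1 Medial Vowel Deletion: [bodubduge] → [bodbdge]
  result: [bodbdge]

2 then 1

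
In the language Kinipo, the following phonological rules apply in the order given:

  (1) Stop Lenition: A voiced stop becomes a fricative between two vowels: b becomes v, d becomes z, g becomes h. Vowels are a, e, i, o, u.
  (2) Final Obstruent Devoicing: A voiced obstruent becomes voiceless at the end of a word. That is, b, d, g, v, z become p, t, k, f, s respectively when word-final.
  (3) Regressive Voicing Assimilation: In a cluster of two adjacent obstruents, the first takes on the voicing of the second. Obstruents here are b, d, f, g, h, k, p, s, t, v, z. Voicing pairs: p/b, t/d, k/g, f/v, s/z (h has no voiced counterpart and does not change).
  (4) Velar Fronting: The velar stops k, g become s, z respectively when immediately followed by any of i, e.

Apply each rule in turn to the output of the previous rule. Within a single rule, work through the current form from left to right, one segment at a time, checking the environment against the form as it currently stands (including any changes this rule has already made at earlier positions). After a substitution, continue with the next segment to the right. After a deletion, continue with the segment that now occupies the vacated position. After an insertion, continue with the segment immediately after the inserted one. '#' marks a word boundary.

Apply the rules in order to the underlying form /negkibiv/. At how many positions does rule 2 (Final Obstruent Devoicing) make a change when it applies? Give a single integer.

1

(1) Stop Lenition: [negkibiv] → [negkiviv]
(2) Final Obstruent Devoicing: [negkiviv] → [negkivif]
(3) Regressive Voicing Assimilation: [negkivif] → [nekkivif]
(4) Velar Fronting: [nekkivif] → [neksivif]
Rule 2 changed 1 position(s).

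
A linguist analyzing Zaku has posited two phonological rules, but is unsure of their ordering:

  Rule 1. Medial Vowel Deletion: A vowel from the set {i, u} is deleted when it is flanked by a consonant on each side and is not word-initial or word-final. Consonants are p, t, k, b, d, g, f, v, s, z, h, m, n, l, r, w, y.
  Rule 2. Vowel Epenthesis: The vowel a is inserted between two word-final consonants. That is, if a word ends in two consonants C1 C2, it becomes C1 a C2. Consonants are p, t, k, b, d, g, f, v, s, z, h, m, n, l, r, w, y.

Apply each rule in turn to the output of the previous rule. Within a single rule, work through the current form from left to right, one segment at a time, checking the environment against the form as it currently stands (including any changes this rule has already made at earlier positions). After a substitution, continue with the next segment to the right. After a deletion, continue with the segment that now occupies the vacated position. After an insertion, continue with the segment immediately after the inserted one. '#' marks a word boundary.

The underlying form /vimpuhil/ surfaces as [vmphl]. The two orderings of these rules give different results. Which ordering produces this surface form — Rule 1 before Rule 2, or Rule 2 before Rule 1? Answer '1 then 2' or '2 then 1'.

2 then 1

Order 1 then 2:
  1 Medial Vowel Deletion: [vimpuhil] → [vmphl]
  2 Vowel Epenthesis: [vmphl] → [vmphal]
  result: [vmphal]
Order 2 then 1:
  2 Vowel Epenthesis: no change — [vimpuhil]
  1 Medial Vowel Deletion: [vimpuhil] → [vmphl]
  result: [vmphl]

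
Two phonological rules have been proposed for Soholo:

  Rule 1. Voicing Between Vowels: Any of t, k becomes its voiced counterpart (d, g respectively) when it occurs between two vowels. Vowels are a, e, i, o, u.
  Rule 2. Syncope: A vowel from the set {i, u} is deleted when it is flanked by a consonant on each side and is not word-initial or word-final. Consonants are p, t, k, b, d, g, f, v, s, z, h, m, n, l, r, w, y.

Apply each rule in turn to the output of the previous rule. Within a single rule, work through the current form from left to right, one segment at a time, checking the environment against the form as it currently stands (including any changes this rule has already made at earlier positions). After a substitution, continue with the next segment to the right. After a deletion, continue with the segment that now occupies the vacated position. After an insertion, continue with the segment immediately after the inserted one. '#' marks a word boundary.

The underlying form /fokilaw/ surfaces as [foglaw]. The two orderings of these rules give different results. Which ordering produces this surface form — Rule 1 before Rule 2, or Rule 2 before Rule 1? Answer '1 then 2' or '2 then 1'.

1 then 2

Order 1 then 2:
  1 Voicing Between Vowels: [fokilaw] → [fogilaw]
  2 Syncope: [fogilaw] → [foglaw]
  result: [foglaw]
Order 2 then 1:
  2 Syncope: [fokilaw] → [foklaw]
  1 Voicing Between Vowels: no change — [foklaw]
  result: [foklaw]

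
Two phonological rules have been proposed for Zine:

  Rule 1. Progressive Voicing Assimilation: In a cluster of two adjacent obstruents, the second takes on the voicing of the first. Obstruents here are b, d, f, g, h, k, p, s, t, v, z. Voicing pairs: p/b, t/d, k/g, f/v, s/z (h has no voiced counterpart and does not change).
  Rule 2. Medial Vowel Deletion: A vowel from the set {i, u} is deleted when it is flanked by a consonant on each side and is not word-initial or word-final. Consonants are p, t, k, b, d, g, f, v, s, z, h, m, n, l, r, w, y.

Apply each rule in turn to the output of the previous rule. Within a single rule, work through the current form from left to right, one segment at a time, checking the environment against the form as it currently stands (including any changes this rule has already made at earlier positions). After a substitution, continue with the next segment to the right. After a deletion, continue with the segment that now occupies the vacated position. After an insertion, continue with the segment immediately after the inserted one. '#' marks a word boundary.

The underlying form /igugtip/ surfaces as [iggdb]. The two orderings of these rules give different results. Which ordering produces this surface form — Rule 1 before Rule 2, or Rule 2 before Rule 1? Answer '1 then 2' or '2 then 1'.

Order 1 then 2:
  1 Progressive Voicing Assimilation: [igugtip] → [igugdip]
  2 Medial Vowel Deletion: [igugdip] → [iggdp]
  result: [iggdp]
Order 2 then 1:
  2 Medial Vowel Deletion: [igugtip] → [iggtp]
  1 Progressive Voicing Assimilation: [iggtp] → [iggdb]
  result: [iggdb]

2 then 1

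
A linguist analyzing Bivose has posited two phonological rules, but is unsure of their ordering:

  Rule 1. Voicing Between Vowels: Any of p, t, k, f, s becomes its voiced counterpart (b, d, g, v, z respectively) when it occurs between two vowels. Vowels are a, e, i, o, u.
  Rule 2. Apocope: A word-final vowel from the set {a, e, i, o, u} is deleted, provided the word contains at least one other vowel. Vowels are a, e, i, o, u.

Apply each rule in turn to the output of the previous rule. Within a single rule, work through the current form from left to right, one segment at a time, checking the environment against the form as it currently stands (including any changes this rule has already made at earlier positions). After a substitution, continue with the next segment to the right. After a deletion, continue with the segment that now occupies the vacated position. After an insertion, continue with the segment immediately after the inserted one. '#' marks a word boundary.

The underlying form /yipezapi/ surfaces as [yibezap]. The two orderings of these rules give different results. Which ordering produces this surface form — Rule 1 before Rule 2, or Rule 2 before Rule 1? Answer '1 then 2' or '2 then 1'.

2 then 1

Order 1 then 2:
  1 Voicing Between Vowels: [yipezapi] → [yibezabi]
  2 Apocope: [yibezabi] → [yibezab]
  result: [yibezab]
Order 2 then 1:
  2 Apocope: [yipezapi] → [yipezap]
  1 Voicing Between Vowels: [yipezap] → [yibezap]
  result: [yibezap]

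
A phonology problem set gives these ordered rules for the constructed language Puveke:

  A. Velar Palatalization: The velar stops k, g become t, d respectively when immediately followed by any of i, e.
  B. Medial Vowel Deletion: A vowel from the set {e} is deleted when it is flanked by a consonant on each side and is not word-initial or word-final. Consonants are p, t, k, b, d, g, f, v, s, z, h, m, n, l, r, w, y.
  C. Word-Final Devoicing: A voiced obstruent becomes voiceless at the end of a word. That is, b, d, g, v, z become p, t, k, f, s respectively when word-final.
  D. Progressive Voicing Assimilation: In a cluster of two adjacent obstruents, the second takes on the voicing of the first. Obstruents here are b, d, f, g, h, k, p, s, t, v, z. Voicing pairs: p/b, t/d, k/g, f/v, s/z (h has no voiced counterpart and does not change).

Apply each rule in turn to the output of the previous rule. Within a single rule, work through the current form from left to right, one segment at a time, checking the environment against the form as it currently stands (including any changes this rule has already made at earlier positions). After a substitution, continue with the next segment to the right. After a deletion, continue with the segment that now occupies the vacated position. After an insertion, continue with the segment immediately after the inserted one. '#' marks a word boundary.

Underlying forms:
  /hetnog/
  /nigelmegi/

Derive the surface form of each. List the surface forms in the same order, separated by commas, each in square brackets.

/hetnog/:
  A Velar Palatalization: no change — [hetnog]
  B Medial Vowel Deletion: [hetnog] → [htnog]
  C Word-Final Devoicing: [htnog] → [htnok]
  D Progressive Voicing Assimilation: no change — [htnok]
/nigelmegi/:
  A Velar Palatalization: [nigelmegi] → [nidelmedi]
  B Medial Vowel Deletion: [nidelmedi] → [nidlmdi]
  C Word-Final Devoicing: no change — [nidlmdi]
  D Progressive Voicing Assimilation: no change — [nidlmdi]

[htnok], [nidlmdi]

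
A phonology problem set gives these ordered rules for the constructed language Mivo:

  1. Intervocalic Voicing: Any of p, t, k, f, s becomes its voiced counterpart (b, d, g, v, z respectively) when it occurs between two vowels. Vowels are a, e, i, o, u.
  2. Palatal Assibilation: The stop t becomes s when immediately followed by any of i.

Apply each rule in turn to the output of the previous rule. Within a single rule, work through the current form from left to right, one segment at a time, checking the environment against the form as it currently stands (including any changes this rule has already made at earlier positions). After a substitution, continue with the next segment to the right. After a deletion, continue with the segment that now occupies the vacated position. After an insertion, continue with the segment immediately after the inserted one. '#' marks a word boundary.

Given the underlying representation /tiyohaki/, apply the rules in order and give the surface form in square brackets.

1 Intervocalic Voicing: [tiyohaki] → [tiyohagi]
2 Palatal Assibilation: [tiyohagi] → [siyohagi]

[siyohagi]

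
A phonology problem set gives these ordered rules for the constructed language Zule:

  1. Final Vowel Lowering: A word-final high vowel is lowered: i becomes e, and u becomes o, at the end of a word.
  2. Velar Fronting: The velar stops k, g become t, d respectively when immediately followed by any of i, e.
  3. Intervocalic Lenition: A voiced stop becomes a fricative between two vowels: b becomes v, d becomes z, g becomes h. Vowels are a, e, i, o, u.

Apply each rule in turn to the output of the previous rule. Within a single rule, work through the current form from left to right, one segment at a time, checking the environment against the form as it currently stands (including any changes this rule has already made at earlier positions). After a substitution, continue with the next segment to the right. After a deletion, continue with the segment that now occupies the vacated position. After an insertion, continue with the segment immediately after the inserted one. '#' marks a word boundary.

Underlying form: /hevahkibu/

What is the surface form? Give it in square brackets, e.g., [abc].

1 Final Vowel Lowering: [hevahkibu] → [hevahkibo]
2 Velar Fronting: [hevahkibo] → [hevahtibo]
3 Intervocalic Lenition: [hevahtibo] → [hevahtivo]

[hevahtivo]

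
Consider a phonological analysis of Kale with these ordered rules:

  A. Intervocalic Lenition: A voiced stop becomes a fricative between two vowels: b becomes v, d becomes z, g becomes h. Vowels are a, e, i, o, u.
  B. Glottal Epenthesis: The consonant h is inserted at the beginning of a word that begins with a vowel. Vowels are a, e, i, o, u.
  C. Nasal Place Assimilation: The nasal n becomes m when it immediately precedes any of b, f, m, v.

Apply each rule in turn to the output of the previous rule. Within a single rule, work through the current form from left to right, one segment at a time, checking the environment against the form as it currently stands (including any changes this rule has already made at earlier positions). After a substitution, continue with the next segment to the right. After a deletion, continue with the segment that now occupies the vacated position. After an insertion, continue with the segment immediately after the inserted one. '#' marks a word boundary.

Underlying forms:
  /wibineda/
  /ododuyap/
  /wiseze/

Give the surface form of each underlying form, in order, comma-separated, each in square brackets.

[wivineza], [hozozuyap], [wiseze]

/wibineda/:
  A Intervocalic Lenition: [wibineda] → [wivineza]
  B Glottal Epenthesis: no change — [wivineza]
  C Nasal Place Assimilation: no change — [wivineza]
/ododuyap/:
  A Intervocalic Lenition: [ododuyap] → [ozozuyap]
  B Glottal Epenthesis: [ozozuyap] → [hozozuyap]
  C Nasal Place Assimilation: no change — [hozozuyap]
/wiseze/:
  A Intervocalic Lenition: no change — [wiseze]
  B Glottal Epenthesis: no change — [wiseze]
  C Nasal Place Assimilation: no change — [wiseze]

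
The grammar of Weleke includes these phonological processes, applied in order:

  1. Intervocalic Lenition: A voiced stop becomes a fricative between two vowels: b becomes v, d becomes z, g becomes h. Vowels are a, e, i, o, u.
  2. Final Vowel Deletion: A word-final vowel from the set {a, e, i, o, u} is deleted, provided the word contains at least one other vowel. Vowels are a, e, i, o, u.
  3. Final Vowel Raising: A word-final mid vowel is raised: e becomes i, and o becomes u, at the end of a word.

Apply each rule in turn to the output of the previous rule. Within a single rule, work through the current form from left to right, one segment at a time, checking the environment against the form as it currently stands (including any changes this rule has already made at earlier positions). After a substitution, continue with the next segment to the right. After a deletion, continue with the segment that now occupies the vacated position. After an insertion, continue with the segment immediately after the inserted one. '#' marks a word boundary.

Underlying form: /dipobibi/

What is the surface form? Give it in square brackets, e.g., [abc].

[dipoviv]

1 Intervocalic Lenition: [dipobibi] → [dipovivi]
2 Final Vowel Deletion: [dipovivi] → [dipoviv]
3 Final Vowel Raising: no change — [dipoviv]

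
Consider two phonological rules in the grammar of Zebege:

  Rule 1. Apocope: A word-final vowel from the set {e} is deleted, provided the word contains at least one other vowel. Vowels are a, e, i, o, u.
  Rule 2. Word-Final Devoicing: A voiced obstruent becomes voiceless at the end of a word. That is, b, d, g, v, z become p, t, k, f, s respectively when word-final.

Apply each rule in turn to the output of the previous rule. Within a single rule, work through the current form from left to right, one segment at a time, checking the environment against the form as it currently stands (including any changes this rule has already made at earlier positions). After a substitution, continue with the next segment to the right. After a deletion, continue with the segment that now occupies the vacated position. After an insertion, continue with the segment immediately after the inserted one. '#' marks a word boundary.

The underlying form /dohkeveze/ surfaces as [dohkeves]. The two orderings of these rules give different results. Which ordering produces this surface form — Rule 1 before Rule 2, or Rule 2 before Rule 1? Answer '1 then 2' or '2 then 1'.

Order 1 then 2:
  1 Apocope: [dohkeveze] → [dohkevez]
  2 Word-Final Devoicing: [dohkevez] → [dohkeves]
  result: [dohkeves]
Order 2 then 1:
  2 Word-Final Devoicing: no change — [dohkeveze]
  1 Apocope: [dohkeveze] → [dohkevez]
  result: [dohkevez]

1 then 2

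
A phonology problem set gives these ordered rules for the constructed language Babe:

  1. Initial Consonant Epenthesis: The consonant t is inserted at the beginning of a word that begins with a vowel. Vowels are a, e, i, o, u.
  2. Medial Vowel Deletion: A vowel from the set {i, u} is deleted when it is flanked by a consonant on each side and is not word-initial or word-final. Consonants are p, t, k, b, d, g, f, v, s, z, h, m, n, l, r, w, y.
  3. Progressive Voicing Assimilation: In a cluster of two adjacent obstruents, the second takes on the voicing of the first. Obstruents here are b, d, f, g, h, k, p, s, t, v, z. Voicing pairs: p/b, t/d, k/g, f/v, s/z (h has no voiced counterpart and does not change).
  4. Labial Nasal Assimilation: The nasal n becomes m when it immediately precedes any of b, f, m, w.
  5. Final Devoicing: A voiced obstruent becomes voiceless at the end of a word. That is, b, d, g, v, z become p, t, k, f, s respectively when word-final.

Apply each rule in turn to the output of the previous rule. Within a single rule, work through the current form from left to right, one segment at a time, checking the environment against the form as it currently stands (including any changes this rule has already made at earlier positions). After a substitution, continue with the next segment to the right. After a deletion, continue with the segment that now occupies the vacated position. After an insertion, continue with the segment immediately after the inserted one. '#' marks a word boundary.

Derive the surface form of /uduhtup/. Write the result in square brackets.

[tthtp]

1 Initial Consonant Epenthesis: [uduhtup] → [tuduhtup]
2 Medial Vowel Deletion: [tuduhtup] → [tdhtp]
3 Progressive Voicing Assimilation: [tdhtp] → [tthtp]
4 Labial Nasal Assimilation: no change — [tthtp]
5 Final Devoicing: no change — [tthtp]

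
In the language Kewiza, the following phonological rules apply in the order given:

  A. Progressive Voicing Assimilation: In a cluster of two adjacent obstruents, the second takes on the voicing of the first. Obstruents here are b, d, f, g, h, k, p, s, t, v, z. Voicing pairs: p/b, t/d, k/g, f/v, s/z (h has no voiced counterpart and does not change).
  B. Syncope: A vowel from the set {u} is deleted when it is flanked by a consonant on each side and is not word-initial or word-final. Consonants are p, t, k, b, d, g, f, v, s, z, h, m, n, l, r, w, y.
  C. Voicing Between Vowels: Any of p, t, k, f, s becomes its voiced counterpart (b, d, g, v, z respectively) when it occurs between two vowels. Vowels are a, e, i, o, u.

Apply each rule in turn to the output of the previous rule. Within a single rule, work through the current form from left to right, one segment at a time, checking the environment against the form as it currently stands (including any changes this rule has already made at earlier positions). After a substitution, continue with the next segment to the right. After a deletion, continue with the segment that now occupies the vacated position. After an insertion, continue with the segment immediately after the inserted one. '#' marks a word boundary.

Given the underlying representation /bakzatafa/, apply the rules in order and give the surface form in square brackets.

[baksadava]

A Progressive Voicing Assimilation: [bakzatafa] → [baksatafa]
B Syncope: no change — [baksatafa]
C Voicing Between Vowels: [baksatafa] → [baksadava]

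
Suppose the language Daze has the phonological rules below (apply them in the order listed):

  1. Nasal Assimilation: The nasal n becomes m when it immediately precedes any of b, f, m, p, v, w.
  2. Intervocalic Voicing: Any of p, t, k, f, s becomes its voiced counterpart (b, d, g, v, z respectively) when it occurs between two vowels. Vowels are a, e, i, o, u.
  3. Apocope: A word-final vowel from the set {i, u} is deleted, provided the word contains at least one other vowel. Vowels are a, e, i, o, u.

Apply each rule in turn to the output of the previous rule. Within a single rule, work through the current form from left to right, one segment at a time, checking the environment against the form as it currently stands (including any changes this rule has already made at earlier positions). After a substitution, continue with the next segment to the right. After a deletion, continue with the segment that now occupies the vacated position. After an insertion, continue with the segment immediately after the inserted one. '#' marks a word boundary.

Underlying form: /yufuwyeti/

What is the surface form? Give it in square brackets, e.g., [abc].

[yuvuwyed]

1 Nasal Assimilation: no change — [yufuwyeti]
2 Intervocalic Voicing: [yufuwyeti] → [yuvuwyedi]
3 Apocope: [yuvuwyedi] → [yuvuwyed]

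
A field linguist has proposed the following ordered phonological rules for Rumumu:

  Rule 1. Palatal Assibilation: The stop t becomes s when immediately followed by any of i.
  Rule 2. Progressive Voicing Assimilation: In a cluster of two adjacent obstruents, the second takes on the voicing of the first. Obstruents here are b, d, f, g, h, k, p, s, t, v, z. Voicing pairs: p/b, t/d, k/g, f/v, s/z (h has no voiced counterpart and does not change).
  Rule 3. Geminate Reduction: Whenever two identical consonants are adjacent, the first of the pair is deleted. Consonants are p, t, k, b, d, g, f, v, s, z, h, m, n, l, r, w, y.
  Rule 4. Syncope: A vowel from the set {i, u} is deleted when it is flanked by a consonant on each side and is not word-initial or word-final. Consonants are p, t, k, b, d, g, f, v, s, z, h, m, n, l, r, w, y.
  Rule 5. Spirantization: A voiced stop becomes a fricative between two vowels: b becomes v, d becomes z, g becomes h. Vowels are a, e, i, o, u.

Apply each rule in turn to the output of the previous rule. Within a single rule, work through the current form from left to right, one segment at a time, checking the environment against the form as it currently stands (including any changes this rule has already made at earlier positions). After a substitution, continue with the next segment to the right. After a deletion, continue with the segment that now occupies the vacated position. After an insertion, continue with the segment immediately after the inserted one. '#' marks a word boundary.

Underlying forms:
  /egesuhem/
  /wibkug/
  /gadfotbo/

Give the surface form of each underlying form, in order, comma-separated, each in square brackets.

[eheshem], [wbgg], [gadvotpo]

/egesuhem/:
  Rule 1 Palatal Assibilation: no change — [egesuhem]
  Rule 2 Progressive Voicing Assimilation: no change — [egesuhem]
  Rule 3 Geminate Reduction: no change — [egesuhem]
  Rule 4 Syncope: [egesuhem] → [egeshem]
  Rule 5 Spirantization: [egeshem] → [eheshem]
/wibkug/:
  Rule 1 Palatal Assibilation: no change — [wibkug]
  Rule 2 Progressive Voicing Assimilation: [wibkug] → [wibgug]
  Rule 3 Geminate Reduction: no change — [wibgug]
  Rule 4 Syncope: [wibgug] → [wbgg]
  Rule 5 Spirantization: no change — [wbgg]
/gadfotbo/:
  Rule 1 Palatal Assibilation: no change — [gadfotbo]
  Rule 2 Progressive Voicing Assimilation: [gadfotbo] → [gadvotpo]
  Rule 3 Geminate Reduction: no change — [gadvotpo]
  Rule 4 Syncope: no change — [gadvotpo]
  Rule 5 Spirantization: no change — [gadvotpo]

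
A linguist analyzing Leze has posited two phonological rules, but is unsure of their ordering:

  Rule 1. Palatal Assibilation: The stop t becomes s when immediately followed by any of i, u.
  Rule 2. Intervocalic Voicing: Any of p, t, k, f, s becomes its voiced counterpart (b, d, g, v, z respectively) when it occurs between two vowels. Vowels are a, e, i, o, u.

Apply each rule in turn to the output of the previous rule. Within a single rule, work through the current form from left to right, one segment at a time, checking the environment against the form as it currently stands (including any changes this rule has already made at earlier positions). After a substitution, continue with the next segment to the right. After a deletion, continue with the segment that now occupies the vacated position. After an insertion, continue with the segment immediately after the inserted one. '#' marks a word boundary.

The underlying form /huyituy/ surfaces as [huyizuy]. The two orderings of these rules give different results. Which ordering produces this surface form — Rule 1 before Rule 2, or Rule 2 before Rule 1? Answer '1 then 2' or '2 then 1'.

Order 1 then 2:
  1 Palatal Assibilation: [huyituy] → [huyisuy]
  2 Intervocalic Voicing: [huyisuy] → [huyizuy]
  result: [huyizuy]
Order 2 then 1:
  2 Intervocalic Voicing: [huyituy] → [huyiduy]
  1 Palatal Assibilation: no change — [huyiduy]
  result: [huyiduy]

1 then 2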